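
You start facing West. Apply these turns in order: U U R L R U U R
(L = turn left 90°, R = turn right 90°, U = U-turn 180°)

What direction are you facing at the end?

Answer: Final heading: East

Derivation:
Start: West
  U (U-turn (180°)) -> East
  U (U-turn (180°)) -> West
  R (right (90° clockwise)) -> North
  L (left (90° counter-clockwise)) -> West
  R (right (90° clockwise)) -> North
  U (U-turn (180°)) -> South
  U (U-turn (180°)) -> North
  R (right (90° clockwise)) -> East
Final: East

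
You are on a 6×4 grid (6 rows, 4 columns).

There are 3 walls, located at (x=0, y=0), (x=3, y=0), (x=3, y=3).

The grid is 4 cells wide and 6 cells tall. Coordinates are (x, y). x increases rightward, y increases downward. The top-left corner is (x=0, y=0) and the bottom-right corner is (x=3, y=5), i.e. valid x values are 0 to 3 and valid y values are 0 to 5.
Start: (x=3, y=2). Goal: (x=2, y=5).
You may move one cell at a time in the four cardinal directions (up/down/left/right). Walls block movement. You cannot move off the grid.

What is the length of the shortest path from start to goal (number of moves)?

Answer: Shortest path length: 4

Derivation:
BFS from (x=3, y=2) until reaching (x=2, y=5):
  Distance 0: (x=3, y=2)
  Distance 1: (x=3, y=1), (x=2, y=2)
  Distance 2: (x=2, y=1), (x=1, y=2), (x=2, y=3)
  Distance 3: (x=2, y=0), (x=1, y=1), (x=0, y=2), (x=1, y=3), (x=2, y=4)
  Distance 4: (x=1, y=0), (x=0, y=1), (x=0, y=3), (x=1, y=4), (x=3, y=4), (x=2, y=5)  <- goal reached here
One shortest path (4 moves): (x=3, y=2) -> (x=2, y=2) -> (x=2, y=3) -> (x=2, y=4) -> (x=2, y=5)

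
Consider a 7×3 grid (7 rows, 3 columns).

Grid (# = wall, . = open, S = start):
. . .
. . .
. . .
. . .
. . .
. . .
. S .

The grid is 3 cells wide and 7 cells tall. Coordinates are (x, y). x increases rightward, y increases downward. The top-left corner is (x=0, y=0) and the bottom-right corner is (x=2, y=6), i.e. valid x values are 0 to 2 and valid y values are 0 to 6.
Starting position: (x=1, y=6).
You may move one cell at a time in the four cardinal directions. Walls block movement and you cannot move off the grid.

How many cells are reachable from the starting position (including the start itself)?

Answer: Reachable cells: 21

Derivation:
BFS flood-fill from (x=1, y=6):
  Distance 0: (x=1, y=6)
  Distance 1: (x=1, y=5), (x=0, y=6), (x=2, y=6)
  Distance 2: (x=1, y=4), (x=0, y=5), (x=2, y=5)
  Distance 3: (x=1, y=3), (x=0, y=4), (x=2, y=4)
  Distance 4: (x=1, y=2), (x=0, y=3), (x=2, y=3)
  Distance 5: (x=1, y=1), (x=0, y=2), (x=2, y=2)
  Distance 6: (x=1, y=0), (x=0, y=1), (x=2, y=1)
  Distance 7: (x=0, y=0), (x=2, y=0)
Total reachable: 21 (grid has 21 open cells total)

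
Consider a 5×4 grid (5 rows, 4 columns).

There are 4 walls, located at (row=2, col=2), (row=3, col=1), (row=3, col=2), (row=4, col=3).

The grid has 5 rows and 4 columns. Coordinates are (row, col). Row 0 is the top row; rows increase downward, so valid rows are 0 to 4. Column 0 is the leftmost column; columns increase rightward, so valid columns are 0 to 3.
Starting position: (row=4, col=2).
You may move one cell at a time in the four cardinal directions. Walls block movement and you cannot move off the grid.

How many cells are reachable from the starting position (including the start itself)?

Answer: Reachable cells: 16

Derivation:
BFS flood-fill from (row=4, col=2):
  Distance 0: (row=4, col=2)
  Distance 1: (row=4, col=1)
  Distance 2: (row=4, col=0)
  Distance 3: (row=3, col=0)
  Distance 4: (row=2, col=0)
  Distance 5: (row=1, col=0), (row=2, col=1)
  Distance 6: (row=0, col=0), (row=1, col=1)
  Distance 7: (row=0, col=1), (row=1, col=2)
  Distance 8: (row=0, col=2), (row=1, col=3)
  Distance 9: (row=0, col=3), (row=2, col=3)
  Distance 10: (row=3, col=3)
Total reachable: 16 (grid has 16 open cells total)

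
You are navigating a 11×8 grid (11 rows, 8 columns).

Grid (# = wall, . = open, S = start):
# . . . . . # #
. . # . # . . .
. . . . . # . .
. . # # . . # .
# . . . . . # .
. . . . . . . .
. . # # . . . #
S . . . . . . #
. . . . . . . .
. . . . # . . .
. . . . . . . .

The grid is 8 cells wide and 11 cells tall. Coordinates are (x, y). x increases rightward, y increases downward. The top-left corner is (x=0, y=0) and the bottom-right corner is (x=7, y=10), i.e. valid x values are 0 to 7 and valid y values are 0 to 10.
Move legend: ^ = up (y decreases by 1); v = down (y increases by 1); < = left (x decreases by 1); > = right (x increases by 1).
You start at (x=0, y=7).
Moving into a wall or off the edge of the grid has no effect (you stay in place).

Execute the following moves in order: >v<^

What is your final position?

Start: (x=0, y=7)
  > (right): (x=0, y=7) -> (x=1, y=7)
  v (down): (x=1, y=7) -> (x=1, y=8)
  < (left): (x=1, y=8) -> (x=0, y=8)
  ^ (up): (x=0, y=8) -> (x=0, y=7)
Final: (x=0, y=7)

Answer: Final position: (x=0, y=7)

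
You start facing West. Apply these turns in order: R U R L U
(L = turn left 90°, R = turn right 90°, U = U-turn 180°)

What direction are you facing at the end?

Answer: Final heading: North

Derivation:
Start: West
  R (right (90° clockwise)) -> North
  U (U-turn (180°)) -> South
  R (right (90° clockwise)) -> West
  L (left (90° counter-clockwise)) -> South
  U (U-turn (180°)) -> North
Final: North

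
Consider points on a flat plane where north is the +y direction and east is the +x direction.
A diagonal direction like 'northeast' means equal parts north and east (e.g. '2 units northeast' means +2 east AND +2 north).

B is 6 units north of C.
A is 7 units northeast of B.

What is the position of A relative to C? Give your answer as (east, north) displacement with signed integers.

Answer: A is at (east=7, north=13) relative to C.

Derivation:
Place C at the origin (east=0, north=0).
  B is 6 units north of C: delta (east=+0, north=+6); B at (east=0, north=6).
  A is 7 units northeast of B: delta (east=+7, north=+7); A at (east=7, north=13).
Therefore A relative to C: (east=7, north=13).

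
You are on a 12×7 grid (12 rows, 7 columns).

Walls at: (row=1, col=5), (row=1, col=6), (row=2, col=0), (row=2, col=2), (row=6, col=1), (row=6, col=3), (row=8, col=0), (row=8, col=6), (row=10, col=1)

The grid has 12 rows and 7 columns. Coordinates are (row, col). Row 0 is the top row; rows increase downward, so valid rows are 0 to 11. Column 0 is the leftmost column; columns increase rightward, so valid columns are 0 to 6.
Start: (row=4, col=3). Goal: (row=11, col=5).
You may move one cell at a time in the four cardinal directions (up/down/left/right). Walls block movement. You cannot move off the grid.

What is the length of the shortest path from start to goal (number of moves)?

BFS from (row=4, col=3) until reaching (row=11, col=5):
  Distance 0: (row=4, col=3)
  Distance 1: (row=3, col=3), (row=4, col=2), (row=4, col=4), (row=5, col=3)
  Distance 2: (row=2, col=3), (row=3, col=2), (row=3, col=4), (row=4, col=1), (row=4, col=5), (row=5, col=2), (row=5, col=4)
  Distance 3: (row=1, col=3), (row=2, col=4), (row=3, col=1), (row=3, col=5), (row=4, col=0), (row=4, col=6), (row=5, col=1), (row=5, col=5), (row=6, col=2), (row=6, col=4)
  Distance 4: (row=0, col=3), (row=1, col=2), (row=1, col=4), (row=2, col=1), (row=2, col=5), (row=3, col=0), (row=3, col=6), (row=5, col=0), (row=5, col=6), (row=6, col=5), (row=7, col=2), (row=7, col=4)
  Distance 5: (row=0, col=2), (row=0, col=4), (row=1, col=1), (row=2, col=6), (row=6, col=0), (row=6, col=6), (row=7, col=1), (row=7, col=3), (row=7, col=5), (row=8, col=2), (row=8, col=4)
  Distance 6: (row=0, col=1), (row=0, col=5), (row=1, col=0), (row=7, col=0), (row=7, col=6), (row=8, col=1), (row=8, col=3), (row=8, col=5), (row=9, col=2), (row=9, col=4)
  Distance 7: (row=0, col=0), (row=0, col=6), (row=9, col=1), (row=9, col=3), (row=9, col=5), (row=10, col=2), (row=10, col=4)
  Distance 8: (row=9, col=0), (row=9, col=6), (row=10, col=3), (row=10, col=5), (row=11, col=2), (row=11, col=4)
  Distance 9: (row=10, col=0), (row=10, col=6), (row=11, col=1), (row=11, col=3), (row=11, col=5)  <- goal reached here
One shortest path (9 moves): (row=4, col=3) -> (row=4, col=4) -> (row=4, col=5) -> (row=5, col=5) -> (row=6, col=5) -> (row=7, col=5) -> (row=8, col=5) -> (row=9, col=5) -> (row=10, col=5) -> (row=11, col=5)

Answer: Shortest path length: 9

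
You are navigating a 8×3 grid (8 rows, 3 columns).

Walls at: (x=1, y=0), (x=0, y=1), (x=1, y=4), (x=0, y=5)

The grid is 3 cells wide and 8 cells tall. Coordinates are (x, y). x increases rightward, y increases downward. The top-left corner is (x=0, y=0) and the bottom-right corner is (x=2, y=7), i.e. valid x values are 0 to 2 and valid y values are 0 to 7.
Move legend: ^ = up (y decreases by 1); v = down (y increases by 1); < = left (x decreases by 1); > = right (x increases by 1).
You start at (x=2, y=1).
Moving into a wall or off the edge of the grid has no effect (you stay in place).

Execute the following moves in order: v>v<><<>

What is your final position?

Answer: Final position: (x=1, y=3)

Derivation:
Start: (x=2, y=1)
  v (down): (x=2, y=1) -> (x=2, y=2)
  > (right): blocked, stay at (x=2, y=2)
  v (down): (x=2, y=2) -> (x=2, y=3)
  < (left): (x=2, y=3) -> (x=1, y=3)
  > (right): (x=1, y=3) -> (x=2, y=3)
  < (left): (x=2, y=3) -> (x=1, y=3)
  < (left): (x=1, y=3) -> (x=0, y=3)
  > (right): (x=0, y=3) -> (x=1, y=3)
Final: (x=1, y=3)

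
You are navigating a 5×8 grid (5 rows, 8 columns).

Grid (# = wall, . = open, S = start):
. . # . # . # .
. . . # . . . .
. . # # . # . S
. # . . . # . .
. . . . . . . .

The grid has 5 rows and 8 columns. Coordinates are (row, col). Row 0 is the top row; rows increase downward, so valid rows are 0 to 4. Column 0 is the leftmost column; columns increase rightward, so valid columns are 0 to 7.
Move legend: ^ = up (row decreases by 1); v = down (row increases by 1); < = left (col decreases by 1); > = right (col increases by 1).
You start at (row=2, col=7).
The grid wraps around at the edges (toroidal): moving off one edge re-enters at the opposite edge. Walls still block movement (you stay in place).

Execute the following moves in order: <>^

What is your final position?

Start: (row=2, col=7)
  < (left): (row=2, col=7) -> (row=2, col=6)
  > (right): (row=2, col=6) -> (row=2, col=7)
  ^ (up): (row=2, col=7) -> (row=1, col=7)
Final: (row=1, col=7)

Answer: Final position: (row=1, col=7)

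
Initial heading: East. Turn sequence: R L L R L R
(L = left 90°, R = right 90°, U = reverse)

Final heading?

Start: East
  R (right (90° clockwise)) -> South
  L (left (90° counter-clockwise)) -> East
  L (left (90° counter-clockwise)) -> North
  R (right (90° clockwise)) -> East
  L (left (90° counter-clockwise)) -> North
  R (right (90° clockwise)) -> East
Final: East

Answer: Final heading: East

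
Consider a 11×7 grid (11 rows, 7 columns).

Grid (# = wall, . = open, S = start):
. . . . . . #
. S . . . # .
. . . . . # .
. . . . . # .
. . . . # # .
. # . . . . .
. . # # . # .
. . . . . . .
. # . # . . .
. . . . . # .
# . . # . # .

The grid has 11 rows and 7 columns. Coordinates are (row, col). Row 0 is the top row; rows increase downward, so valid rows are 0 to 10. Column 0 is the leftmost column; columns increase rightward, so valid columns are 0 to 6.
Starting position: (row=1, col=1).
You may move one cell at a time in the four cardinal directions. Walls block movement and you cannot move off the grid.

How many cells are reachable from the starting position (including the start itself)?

BFS flood-fill from (row=1, col=1):
  Distance 0: (row=1, col=1)
  Distance 1: (row=0, col=1), (row=1, col=0), (row=1, col=2), (row=2, col=1)
  Distance 2: (row=0, col=0), (row=0, col=2), (row=1, col=3), (row=2, col=0), (row=2, col=2), (row=3, col=1)
  Distance 3: (row=0, col=3), (row=1, col=4), (row=2, col=3), (row=3, col=0), (row=3, col=2), (row=4, col=1)
  Distance 4: (row=0, col=4), (row=2, col=4), (row=3, col=3), (row=4, col=0), (row=4, col=2)
  Distance 5: (row=0, col=5), (row=3, col=4), (row=4, col=3), (row=5, col=0), (row=5, col=2)
  Distance 6: (row=5, col=3), (row=6, col=0)
  Distance 7: (row=5, col=4), (row=6, col=1), (row=7, col=0)
  Distance 8: (row=5, col=5), (row=6, col=4), (row=7, col=1), (row=8, col=0)
  Distance 9: (row=5, col=6), (row=7, col=2), (row=7, col=4), (row=9, col=0)
  Distance 10: (row=4, col=6), (row=6, col=6), (row=7, col=3), (row=7, col=5), (row=8, col=2), (row=8, col=4), (row=9, col=1)
  Distance 11: (row=3, col=6), (row=7, col=6), (row=8, col=5), (row=9, col=2), (row=9, col=4), (row=10, col=1)
  Distance 12: (row=2, col=6), (row=8, col=6), (row=9, col=3), (row=10, col=2), (row=10, col=4)
  Distance 13: (row=1, col=6), (row=9, col=6)
  Distance 14: (row=10, col=6)
Total reachable: 61 (grid has 61 open cells total)

Answer: Reachable cells: 61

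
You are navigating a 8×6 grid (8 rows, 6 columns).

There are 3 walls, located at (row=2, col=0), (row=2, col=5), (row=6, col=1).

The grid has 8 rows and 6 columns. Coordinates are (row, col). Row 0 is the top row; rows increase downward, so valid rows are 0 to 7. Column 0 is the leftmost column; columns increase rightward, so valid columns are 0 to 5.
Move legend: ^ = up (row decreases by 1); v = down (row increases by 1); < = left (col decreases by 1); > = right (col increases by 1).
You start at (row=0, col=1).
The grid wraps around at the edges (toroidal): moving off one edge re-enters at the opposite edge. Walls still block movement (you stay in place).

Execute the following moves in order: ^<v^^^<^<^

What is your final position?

Start: (row=0, col=1)
  ^ (up): (row=0, col=1) -> (row=7, col=1)
  < (left): (row=7, col=1) -> (row=7, col=0)
  v (down): (row=7, col=0) -> (row=0, col=0)
  ^ (up): (row=0, col=0) -> (row=7, col=0)
  ^ (up): (row=7, col=0) -> (row=6, col=0)
  ^ (up): (row=6, col=0) -> (row=5, col=0)
  < (left): (row=5, col=0) -> (row=5, col=5)
  ^ (up): (row=5, col=5) -> (row=4, col=5)
  < (left): (row=4, col=5) -> (row=4, col=4)
  ^ (up): (row=4, col=4) -> (row=3, col=4)
Final: (row=3, col=4)

Answer: Final position: (row=3, col=4)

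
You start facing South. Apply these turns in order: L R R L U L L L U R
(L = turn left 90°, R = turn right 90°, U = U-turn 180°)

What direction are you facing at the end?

Answer: Final heading: North

Derivation:
Start: South
  L (left (90° counter-clockwise)) -> East
  R (right (90° clockwise)) -> South
  R (right (90° clockwise)) -> West
  L (left (90° counter-clockwise)) -> South
  U (U-turn (180°)) -> North
  L (left (90° counter-clockwise)) -> West
  L (left (90° counter-clockwise)) -> South
  L (left (90° counter-clockwise)) -> East
  U (U-turn (180°)) -> West
  R (right (90° clockwise)) -> North
Final: North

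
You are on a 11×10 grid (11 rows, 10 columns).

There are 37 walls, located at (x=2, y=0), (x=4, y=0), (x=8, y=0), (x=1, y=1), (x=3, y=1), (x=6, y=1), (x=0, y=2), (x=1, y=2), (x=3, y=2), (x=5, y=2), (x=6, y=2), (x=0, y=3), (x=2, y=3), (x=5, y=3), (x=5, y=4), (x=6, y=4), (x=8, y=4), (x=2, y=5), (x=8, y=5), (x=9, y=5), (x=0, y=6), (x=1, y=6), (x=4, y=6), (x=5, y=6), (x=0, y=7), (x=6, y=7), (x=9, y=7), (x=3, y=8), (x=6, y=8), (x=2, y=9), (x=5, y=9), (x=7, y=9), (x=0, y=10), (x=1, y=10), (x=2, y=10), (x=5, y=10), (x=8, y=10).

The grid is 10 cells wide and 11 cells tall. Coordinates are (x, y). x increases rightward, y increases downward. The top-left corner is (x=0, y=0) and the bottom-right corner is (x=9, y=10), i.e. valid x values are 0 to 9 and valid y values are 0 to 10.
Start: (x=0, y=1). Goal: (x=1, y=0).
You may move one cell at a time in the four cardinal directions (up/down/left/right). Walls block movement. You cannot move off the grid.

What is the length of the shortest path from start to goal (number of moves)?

BFS from (x=0, y=1) until reaching (x=1, y=0):
  Distance 0: (x=0, y=1)
  Distance 1: (x=0, y=0)
  Distance 2: (x=1, y=0)  <- goal reached here
One shortest path (2 moves): (x=0, y=1) -> (x=0, y=0) -> (x=1, y=0)

Answer: Shortest path length: 2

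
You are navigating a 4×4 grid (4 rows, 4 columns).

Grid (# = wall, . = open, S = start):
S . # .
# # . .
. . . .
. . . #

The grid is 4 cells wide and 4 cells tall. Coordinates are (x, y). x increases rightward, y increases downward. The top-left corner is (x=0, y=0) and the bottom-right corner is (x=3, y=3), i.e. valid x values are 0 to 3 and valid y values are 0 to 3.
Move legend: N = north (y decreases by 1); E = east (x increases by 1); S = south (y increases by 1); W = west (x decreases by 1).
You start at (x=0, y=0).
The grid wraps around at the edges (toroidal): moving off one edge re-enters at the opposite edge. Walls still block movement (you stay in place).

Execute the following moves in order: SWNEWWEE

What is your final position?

Start: (x=0, y=0)
  S (south): blocked, stay at (x=0, y=0)
  W (west): (x=0, y=0) -> (x=3, y=0)
  N (north): blocked, stay at (x=3, y=0)
  E (east): (x=3, y=0) -> (x=0, y=0)
  W (west): (x=0, y=0) -> (x=3, y=0)
  W (west): blocked, stay at (x=3, y=0)
  E (east): (x=3, y=0) -> (x=0, y=0)
  E (east): (x=0, y=0) -> (x=1, y=0)
Final: (x=1, y=0)

Answer: Final position: (x=1, y=0)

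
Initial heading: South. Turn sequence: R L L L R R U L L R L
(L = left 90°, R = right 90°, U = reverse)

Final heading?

Start: South
  R (right (90° clockwise)) -> West
  L (left (90° counter-clockwise)) -> South
  L (left (90° counter-clockwise)) -> East
  L (left (90° counter-clockwise)) -> North
  R (right (90° clockwise)) -> East
  R (right (90° clockwise)) -> South
  U (U-turn (180°)) -> North
  L (left (90° counter-clockwise)) -> West
  L (left (90° counter-clockwise)) -> South
  R (right (90° clockwise)) -> West
  L (left (90° counter-clockwise)) -> South
Final: South

Answer: Final heading: South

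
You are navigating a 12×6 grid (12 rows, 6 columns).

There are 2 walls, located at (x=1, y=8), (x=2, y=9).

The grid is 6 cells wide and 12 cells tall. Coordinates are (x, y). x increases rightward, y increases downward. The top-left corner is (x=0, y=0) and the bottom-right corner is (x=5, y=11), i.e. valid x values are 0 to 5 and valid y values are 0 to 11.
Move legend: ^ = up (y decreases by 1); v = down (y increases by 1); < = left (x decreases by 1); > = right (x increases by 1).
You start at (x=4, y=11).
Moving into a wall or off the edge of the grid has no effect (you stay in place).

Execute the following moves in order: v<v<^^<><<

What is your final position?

Start: (x=4, y=11)
  v (down): blocked, stay at (x=4, y=11)
  < (left): (x=4, y=11) -> (x=3, y=11)
  v (down): blocked, stay at (x=3, y=11)
  < (left): (x=3, y=11) -> (x=2, y=11)
  ^ (up): (x=2, y=11) -> (x=2, y=10)
  ^ (up): blocked, stay at (x=2, y=10)
  < (left): (x=2, y=10) -> (x=1, y=10)
  > (right): (x=1, y=10) -> (x=2, y=10)
  < (left): (x=2, y=10) -> (x=1, y=10)
  < (left): (x=1, y=10) -> (x=0, y=10)
Final: (x=0, y=10)

Answer: Final position: (x=0, y=10)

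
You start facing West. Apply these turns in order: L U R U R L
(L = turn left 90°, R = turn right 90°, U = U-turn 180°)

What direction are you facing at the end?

Start: West
  L (left (90° counter-clockwise)) -> South
  U (U-turn (180°)) -> North
  R (right (90° clockwise)) -> East
  U (U-turn (180°)) -> West
  R (right (90° clockwise)) -> North
  L (left (90° counter-clockwise)) -> West
Final: West

Answer: Final heading: West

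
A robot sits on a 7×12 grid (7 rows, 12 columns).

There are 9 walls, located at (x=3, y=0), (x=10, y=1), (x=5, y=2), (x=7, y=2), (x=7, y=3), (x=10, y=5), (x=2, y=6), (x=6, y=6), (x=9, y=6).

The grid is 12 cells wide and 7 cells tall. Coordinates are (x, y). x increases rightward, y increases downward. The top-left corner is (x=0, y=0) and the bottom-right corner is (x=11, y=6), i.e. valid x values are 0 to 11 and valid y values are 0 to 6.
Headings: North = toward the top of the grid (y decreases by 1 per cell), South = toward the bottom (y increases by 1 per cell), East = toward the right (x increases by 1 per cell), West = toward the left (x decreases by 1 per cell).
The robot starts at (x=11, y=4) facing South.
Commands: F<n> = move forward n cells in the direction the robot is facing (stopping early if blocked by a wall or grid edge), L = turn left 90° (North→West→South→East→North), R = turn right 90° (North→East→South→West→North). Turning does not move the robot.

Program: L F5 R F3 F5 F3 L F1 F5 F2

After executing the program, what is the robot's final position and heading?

Start: (x=11, y=4), facing South
  L: turn left, now facing East
  F5: move forward 0/5 (blocked), now at (x=11, y=4)
  R: turn right, now facing South
  F3: move forward 2/3 (blocked), now at (x=11, y=6)
  F5: move forward 0/5 (blocked), now at (x=11, y=6)
  F3: move forward 0/3 (blocked), now at (x=11, y=6)
  L: turn left, now facing East
  F1: move forward 0/1 (blocked), now at (x=11, y=6)
  F5: move forward 0/5 (blocked), now at (x=11, y=6)
  F2: move forward 0/2 (blocked), now at (x=11, y=6)
Final: (x=11, y=6), facing East

Answer: Final position: (x=11, y=6), facing East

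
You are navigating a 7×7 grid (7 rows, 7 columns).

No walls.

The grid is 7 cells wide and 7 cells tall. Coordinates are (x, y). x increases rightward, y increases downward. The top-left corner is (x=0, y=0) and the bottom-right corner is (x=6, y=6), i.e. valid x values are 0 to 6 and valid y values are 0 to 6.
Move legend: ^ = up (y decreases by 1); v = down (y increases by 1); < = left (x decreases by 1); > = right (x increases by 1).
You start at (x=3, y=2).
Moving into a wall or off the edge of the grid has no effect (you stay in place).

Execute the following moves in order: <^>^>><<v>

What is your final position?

Answer: Final position: (x=4, y=1)

Derivation:
Start: (x=3, y=2)
  < (left): (x=3, y=2) -> (x=2, y=2)
  ^ (up): (x=2, y=2) -> (x=2, y=1)
  > (right): (x=2, y=1) -> (x=3, y=1)
  ^ (up): (x=3, y=1) -> (x=3, y=0)
  > (right): (x=3, y=0) -> (x=4, y=0)
  > (right): (x=4, y=0) -> (x=5, y=0)
  < (left): (x=5, y=0) -> (x=4, y=0)
  < (left): (x=4, y=0) -> (x=3, y=0)
  v (down): (x=3, y=0) -> (x=3, y=1)
  > (right): (x=3, y=1) -> (x=4, y=1)
Final: (x=4, y=1)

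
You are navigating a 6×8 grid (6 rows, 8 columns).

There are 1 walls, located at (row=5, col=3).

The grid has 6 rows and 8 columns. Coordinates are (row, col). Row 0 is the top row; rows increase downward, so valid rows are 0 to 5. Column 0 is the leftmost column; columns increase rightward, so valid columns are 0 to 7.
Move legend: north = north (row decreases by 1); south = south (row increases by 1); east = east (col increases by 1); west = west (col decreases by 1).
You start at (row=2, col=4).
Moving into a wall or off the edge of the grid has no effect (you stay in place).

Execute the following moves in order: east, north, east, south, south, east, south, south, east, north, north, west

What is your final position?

Answer: Final position: (row=3, col=6)

Derivation:
Start: (row=2, col=4)
  east (east): (row=2, col=4) -> (row=2, col=5)
  north (north): (row=2, col=5) -> (row=1, col=5)
  east (east): (row=1, col=5) -> (row=1, col=6)
  south (south): (row=1, col=6) -> (row=2, col=6)
  south (south): (row=2, col=6) -> (row=3, col=6)
  east (east): (row=3, col=6) -> (row=3, col=7)
  south (south): (row=3, col=7) -> (row=4, col=7)
  south (south): (row=4, col=7) -> (row=5, col=7)
  east (east): blocked, stay at (row=5, col=7)
  north (north): (row=5, col=7) -> (row=4, col=7)
  north (north): (row=4, col=7) -> (row=3, col=7)
  west (west): (row=3, col=7) -> (row=3, col=6)
Final: (row=3, col=6)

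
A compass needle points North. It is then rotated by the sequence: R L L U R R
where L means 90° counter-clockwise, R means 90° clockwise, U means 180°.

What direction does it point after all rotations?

Start: North
  R (right (90° clockwise)) -> East
  L (left (90° counter-clockwise)) -> North
  L (left (90° counter-clockwise)) -> West
  U (U-turn (180°)) -> East
  R (right (90° clockwise)) -> South
  R (right (90° clockwise)) -> West
Final: West

Answer: Final heading: West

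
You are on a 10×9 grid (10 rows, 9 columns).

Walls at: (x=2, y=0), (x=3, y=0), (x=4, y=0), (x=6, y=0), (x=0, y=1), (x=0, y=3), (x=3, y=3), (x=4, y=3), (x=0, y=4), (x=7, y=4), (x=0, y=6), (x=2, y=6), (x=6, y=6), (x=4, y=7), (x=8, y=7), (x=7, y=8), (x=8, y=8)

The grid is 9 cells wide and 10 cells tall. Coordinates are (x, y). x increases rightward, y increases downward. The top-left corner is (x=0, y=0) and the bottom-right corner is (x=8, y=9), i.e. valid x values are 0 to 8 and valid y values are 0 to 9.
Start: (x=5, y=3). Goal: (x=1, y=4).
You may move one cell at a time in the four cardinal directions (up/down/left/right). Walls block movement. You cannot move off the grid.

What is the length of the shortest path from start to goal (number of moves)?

BFS from (x=5, y=3) until reaching (x=1, y=4):
  Distance 0: (x=5, y=3)
  Distance 1: (x=5, y=2), (x=6, y=3), (x=5, y=4)
  Distance 2: (x=5, y=1), (x=4, y=2), (x=6, y=2), (x=7, y=3), (x=4, y=4), (x=6, y=4), (x=5, y=5)
  Distance 3: (x=5, y=0), (x=4, y=1), (x=6, y=1), (x=3, y=2), (x=7, y=2), (x=8, y=3), (x=3, y=4), (x=4, y=5), (x=6, y=5), (x=5, y=6)
  Distance 4: (x=3, y=1), (x=7, y=1), (x=2, y=2), (x=8, y=2), (x=2, y=4), (x=8, y=4), (x=3, y=5), (x=7, y=5), (x=4, y=6), (x=5, y=7)
  Distance 5: (x=7, y=0), (x=2, y=1), (x=8, y=1), (x=1, y=2), (x=2, y=3), (x=1, y=4), (x=2, y=5), (x=8, y=5), (x=3, y=6), (x=7, y=6), (x=6, y=7), (x=5, y=8)  <- goal reached here
One shortest path (5 moves): (x=5, y=3) -> (x=5, y=4) -> (x=4, y=4) -> (x=3, y=4) -> (x=2, y=4) -> (x=1, y=4)

Answer: Shortest path length: 5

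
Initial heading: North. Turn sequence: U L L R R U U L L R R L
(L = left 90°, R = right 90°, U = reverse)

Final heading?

Answer: Final heading: East

Derivation:
Start: North
  U (U-turn (180°)) -> South
  L (left (90° counter-clockwise)) -> East
  L (left (90° counter-clockwise)) -> North
  R (right (90° clockwise)) -> East
  R (right (90° clockwise)) -> South
  U (U-turn (180°)) -> North
  U (U-turn (180°)) -> South
  L (left (90° counter-clockwise)) -> East
  L (left (90° counter-clockwise)) -> North
  R (right (90° clockwise)) -> East
  R (right (90° clockwise)) -> South
  L (left (90° counter-clockwise)) -> East
Final: East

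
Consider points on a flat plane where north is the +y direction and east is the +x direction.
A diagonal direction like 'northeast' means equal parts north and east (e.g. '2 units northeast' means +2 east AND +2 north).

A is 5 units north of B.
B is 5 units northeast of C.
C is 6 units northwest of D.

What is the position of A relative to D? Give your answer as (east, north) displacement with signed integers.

Place D at the origin (east=0, north=0).
  C is 6 units northwest of D: delta (east=-6, north=+6); C at (east=-6, north=6).
  B is 5 units northeast of C: delta (east=+5, north=+5); B at (east=-1, north=11).
  A is 5 units north of B: delta (east=+0, north=+5); A at (east=-1, north=16).
Therefore A relative to D: (east=-1, north=16).

Answer: A is at (east=-1, north=16) relative to D.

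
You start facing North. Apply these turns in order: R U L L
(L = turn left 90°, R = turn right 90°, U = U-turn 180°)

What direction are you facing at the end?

Start: North
  R (right (90° clockwise)) -> East
  U (U-turn (180°)) -> West
  L (left (90° counter-clockwise)) -> South
  L (left (90° counter-clockwise)) -> East
Final: East

Answer: Final heading: East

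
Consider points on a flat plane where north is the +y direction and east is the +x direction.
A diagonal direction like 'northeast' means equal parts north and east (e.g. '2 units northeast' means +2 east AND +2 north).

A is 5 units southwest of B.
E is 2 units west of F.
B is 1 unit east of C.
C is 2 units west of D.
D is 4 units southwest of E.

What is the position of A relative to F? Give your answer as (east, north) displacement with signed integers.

Answer: A is at (east=-12, north=-9) relative to F.

Derivation:
Place F at the origin (east=0, north=0).
  E is 2 units west of F: delta (east=-2, north=+0); E at (east=-2, north=0).
  D is 4 units southwest of E: delta (east=-4, north=-4); D at (east=-6, north=-4).
  C is 2 units west of D: delta (east=-2, north=+0); C at (east=-8, north=-4).
  B is 1 unit east of C: delta (east=+1, north=+0); B at (east=-7, north=-4).
  A is 5 units southwest of B: delta (east=-5, north=-5); A at (east=-12, north=-9).
Therefore A relative to F: (east=-12, north=-9).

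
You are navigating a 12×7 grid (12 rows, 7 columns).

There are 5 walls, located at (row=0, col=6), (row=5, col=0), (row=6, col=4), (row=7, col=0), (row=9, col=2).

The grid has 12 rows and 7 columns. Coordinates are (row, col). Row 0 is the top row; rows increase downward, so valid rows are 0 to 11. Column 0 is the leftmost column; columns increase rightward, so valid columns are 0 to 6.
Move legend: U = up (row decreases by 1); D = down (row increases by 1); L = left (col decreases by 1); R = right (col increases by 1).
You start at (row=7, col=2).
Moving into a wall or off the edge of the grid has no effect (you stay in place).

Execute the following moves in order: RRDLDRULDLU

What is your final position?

Answer: Final position: (row=8, col=3)

Derivation:
Start: (row=7, col=2)
  R (right): (row=7, col=2) -> (row=7, col=3)
  R (right): (row=7, col=3) -> (row=7, col=4)
  D (down): (row=7, col=4) -> (row=8, col=4)
  L (left): (row=8, col=4) -> (row=8, col=3)
  D (down): (row=8, col=3) -> (row=9, col=3)
  R (right): (row=9, col=3) -> (row=9, col=4)
  U (up): (row=9, col=4) -> (row=8, col=4)
  L (left): (row=8, col=4) -> (row=8, col=3)
  D (down): (row=8, col=3) -> (row=9, col=3)
  L (left): blocked, stay at (row=9, col=3)
  U (up): (row=9, col=3) -> (row=8, col=3)
Final: (row=8, col=3)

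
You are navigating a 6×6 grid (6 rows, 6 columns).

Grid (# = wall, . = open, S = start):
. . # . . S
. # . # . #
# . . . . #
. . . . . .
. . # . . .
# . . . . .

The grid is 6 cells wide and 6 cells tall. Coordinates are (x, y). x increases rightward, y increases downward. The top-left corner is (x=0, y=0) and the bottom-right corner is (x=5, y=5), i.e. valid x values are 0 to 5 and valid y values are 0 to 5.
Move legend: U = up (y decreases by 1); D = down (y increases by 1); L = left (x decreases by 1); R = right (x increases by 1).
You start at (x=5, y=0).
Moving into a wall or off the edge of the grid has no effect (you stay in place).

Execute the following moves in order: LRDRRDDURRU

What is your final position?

Start: (x=5, y=0)
  L (left): (x=5, y=0) -> (x=4, y=0)
  R (right): (x=4, y=0) -> (x=5, y=0)
  D (down): blocked, stay at (x=5, y=0)
  R (right): blocked, stay at (x=5, y=0)
  R (right): blocked, stay at (x=5, y=0)
  D (down): blocked, stay at (x=5, y=0)
  D (down): blocked, stay at (x=5, y=0)
  U (up): blocked, stay at (x=5, y=0)
  R (right): blocked, stay at (x=5, y=0)
  R (right): blocked, stay at (x=5, y=0)
  U (up): blocked, stay at (x=5, y=0)
Final: (x=5, y=0)

Answer: Final position: (x=5, y=0)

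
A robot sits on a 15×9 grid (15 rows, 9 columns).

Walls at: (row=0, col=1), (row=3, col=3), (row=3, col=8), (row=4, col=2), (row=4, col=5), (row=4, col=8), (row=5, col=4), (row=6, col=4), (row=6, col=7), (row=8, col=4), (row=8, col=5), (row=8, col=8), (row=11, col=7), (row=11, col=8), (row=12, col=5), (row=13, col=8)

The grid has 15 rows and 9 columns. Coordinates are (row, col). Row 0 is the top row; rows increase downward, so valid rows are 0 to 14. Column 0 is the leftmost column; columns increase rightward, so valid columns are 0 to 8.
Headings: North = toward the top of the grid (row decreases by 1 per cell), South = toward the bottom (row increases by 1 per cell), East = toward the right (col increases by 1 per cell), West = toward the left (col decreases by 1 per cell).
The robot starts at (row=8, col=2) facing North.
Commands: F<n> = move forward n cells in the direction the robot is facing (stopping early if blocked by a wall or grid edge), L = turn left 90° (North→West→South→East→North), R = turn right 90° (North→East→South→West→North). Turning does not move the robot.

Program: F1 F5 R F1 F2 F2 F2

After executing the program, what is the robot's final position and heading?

Start: (row=8, col=2), facing North
  F1: move forward 1, now at (row=7, col=2)
  F5: move forward 2/5 (blocked), now at (row=5, col=2)
  R: turn right, now facing East
  F1: move forward 1, now at (row=5, col=3)
  [×3]F2: move forward 0/2 (blocked), now at (row=5, col=3)
Final: (row=5, col=3), facing East

Answer: Final position: (row=5, col=3), facing East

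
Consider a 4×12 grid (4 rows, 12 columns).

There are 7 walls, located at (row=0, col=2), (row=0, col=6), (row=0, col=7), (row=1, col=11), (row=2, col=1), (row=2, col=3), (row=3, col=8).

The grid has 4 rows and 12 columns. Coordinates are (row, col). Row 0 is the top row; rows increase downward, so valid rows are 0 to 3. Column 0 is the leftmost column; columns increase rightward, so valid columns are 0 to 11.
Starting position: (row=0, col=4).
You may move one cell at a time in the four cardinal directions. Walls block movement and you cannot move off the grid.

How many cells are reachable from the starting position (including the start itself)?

BFS flood-fill from (row=0, col=4):
  Distance 0: (row=0, col=4)
  Distance 1: (row=0, col=3), (row=0, col=5), (row=1, col=4)
  Distance 2: (row=1, col=3), (row=1, col=5), (row=2, col=4)
  Distance 3: (row=1, col=2), (row=1, col=6), (row=2, col=5), (row=3, col=4)
  Distance 4: (row=1, col=1), (row=1, col=7), (row=2, col=2), (row=2, col=6), (row=3, col=3), (row=3, col=5)
  Distance 5: (row=0, col=1), (row=1, col=0), (row=1, col=8), (row=2, col=7), (row=3, col=2), (row=3, col=6)
  Distance 6: (row=0, col=0), (row=0, col=8), (row=1, col=9), (row=2, col=0), (row=2, col=8), (row=3, col=1), (row=3, col=7)
  Distance 7: (row=0, col=9), (row=1, col=10), (row=2, col=9), (row=3, col=0)
  Distance 8: (row=0, col=10), (row=2, col=10), (row=3, col=9)
  Distance 9: (row=0, col=11), (row=2, col=11), (row=3, col=10)
  Distance 10: (row=3, col=11)
Total reachable: 41 (grid has 41 open cells total)

Answer: Reachable cells: 41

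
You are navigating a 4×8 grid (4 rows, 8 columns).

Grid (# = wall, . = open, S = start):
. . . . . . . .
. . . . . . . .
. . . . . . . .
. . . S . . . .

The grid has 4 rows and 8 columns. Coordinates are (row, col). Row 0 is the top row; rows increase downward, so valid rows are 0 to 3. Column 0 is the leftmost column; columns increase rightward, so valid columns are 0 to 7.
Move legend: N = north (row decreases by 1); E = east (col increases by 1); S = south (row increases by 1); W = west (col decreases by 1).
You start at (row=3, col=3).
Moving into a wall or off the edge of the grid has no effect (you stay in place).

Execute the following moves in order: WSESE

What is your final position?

Answer: Final position: (row=3, col=4)

Derivation:
Start: (row=3, col=3)
  W (west): (row=3, col=3) -> (row=3, col=2)
  S (south): blocked, stay at (row=3, col=2)
  E (east): (row=3, col=2) -> (row=3, col=3)
  S (south): blocked, stay at (row=3, col=3)
  E (east): (row=3, col=3) -> (row=3, col=4)
Final: (row=3, col=4)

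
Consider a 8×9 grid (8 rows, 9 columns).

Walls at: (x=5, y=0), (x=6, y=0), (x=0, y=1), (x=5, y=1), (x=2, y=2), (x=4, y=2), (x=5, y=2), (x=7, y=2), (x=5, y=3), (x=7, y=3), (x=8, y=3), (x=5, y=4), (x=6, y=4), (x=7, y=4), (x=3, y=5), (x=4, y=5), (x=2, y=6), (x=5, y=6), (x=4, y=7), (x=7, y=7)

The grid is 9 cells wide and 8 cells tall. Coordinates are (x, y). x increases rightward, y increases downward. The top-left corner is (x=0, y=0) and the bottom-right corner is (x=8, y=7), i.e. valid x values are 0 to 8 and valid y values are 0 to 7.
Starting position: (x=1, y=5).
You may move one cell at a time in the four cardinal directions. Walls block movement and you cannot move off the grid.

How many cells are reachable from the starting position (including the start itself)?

Answer: Reachable cells: 33

Derivation:
BFS flood-fill from (x=1, y=5):
  Distance 0: (x=1, y=5)
  Distance 1: (x=1, y=4), (x=0, y=5), (x=2, y=5), (x=1, y=6)
  Distance 2: (x=1, y=3), (x=0, y=4), (x=2, y=4), (x=0, y=6), (x=1, y=7)
  Distance 3: (x=1, y=2), (x=0, y=3), (x=2, y=3), (x=3, y=4), (x=0, y=7), (x=2, y=7)
  Distance 4: (x=1, y=1), (x=0, y=2), (x=3, y=3), (x=4, y=4), (x=3, y=7)
  Distance 5: (x=1, y=0), (x=2, y=1), (x=3, y=2), (x=4, y=3), (x=3, y=6)
  Distance 6: (x=0, y=0), (x=2, y=0), (x=3, y=1), (x=4, y=6)
  Distance 7: (x=3, y=0), (x=4, y=1)
  Distance 8: (x=4, y=0)
Total reachable: 33 (grid has 52 open cells total)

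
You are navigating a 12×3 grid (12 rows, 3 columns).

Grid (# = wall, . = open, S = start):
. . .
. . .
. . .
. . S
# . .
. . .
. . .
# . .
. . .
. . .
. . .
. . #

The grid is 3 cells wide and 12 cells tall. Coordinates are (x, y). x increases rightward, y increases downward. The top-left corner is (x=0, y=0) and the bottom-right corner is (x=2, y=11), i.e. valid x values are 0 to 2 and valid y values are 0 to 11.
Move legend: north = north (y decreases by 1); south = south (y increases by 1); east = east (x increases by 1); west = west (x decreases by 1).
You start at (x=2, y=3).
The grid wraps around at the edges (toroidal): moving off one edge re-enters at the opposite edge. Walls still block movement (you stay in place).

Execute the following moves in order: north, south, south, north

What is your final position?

Answer: Final position: (x=2, y=3)

Derivation:
Start: (x=2, y=3)
  north (north): (x=2, y=3) -> (x=2, y=2)
  south (south): (x=2, y=2) -> (x=2, y=3)
  south (south): (x=2, y=3) -> (x=2, y=4)
  north (north): (x=2, y=4) -> (x=2, y=3)
Final: (x=2, y=3)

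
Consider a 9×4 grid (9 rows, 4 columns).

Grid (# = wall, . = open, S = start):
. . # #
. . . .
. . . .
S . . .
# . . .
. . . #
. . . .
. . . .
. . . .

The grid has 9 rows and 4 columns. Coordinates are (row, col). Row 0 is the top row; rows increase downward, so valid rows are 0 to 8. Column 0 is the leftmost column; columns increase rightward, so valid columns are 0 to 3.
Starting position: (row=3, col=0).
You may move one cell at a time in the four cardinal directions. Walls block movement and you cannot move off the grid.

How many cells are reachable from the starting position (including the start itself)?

Answer: Reachable cells: 32

Derivation:
BFS flood-fill from (row=3, col=0):
  Distance 0: (row=3, col=0)
  Distance 1: (row=2, col=0), (row=3, col=1)
  Distance 2: (row=1, col=0), (row=2, col=1), (row=3, col=2), (row=4, col=1)
  Distance 3: (row=0, col=0), (row=1, col=1), (row=2, col=2), (row=3, col=3), (row=4, col=2), (row=5, col=1)
  Distance 4: (row=0, col=1), (row=1, col=2), (row=2, col=3), (row=4, col=3), (row=5, col=0), (row=5, col=2), (row=6, col=1)
  Distance 5: (row=1, col=3), (row=6, col=0), (row=6, col=2), (row=7, col=1)
  Distance 6: (row=6, col=3), (row=7, col=0), (row=7, col=2), (row=8, col=1)
  Distance 7: (row=7, col=3), (row=8, col=0), (row=8, col=2)
  Distance 8: (row=8, col=3)
Total reachable: 32 (grid has 32 open cells total)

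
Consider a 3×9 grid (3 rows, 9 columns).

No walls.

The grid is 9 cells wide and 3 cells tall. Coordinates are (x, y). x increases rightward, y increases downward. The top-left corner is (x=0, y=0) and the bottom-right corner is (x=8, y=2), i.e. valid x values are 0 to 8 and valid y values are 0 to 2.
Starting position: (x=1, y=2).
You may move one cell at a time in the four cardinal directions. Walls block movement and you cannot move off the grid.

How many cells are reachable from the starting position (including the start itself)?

BFS flood-fill from (x=1, y=2):
  Distance 0: (x=1, y=2)
  Distance 1: (x=1, y=1), (x=0, y=2), (x=2, y=2)
  Distance 2: (x=1, y=0), (x=0, y=1), (x=2, y=1), (x=3, y=2)
  Distance 3: (x=0, y=0), (x=2, y=0), (x=3, y=1), (x=4, y=2)
  Distance 4: (x=3, y=0), (x=4, y=1), (x=5, y=2)
  Distance 5: (x=4, y=0), (x=5, y=1), (x=6, y=2)
  Distance 6: (x=5, y=0), (x=6, y=1), (x=7, y=2)
  Distance 7: (x=6, y=0), (x=7, y=1), (x=8, y=2)
  Distance 8: (x=7, y=0), (x=8, y=1)
  Distance 9: (x=8, y=0)
Total reachable: 27 (grid has 27 open cells total)

Answer: Reachable cells: 27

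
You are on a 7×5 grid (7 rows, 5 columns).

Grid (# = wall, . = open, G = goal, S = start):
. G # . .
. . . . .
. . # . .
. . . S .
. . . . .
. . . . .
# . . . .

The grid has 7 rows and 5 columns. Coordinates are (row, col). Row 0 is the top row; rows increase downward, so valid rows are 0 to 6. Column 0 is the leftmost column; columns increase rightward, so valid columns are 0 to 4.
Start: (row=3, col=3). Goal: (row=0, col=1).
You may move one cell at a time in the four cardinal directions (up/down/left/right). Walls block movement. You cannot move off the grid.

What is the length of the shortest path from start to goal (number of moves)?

BFS from (row=3, col=3) until reaching (row=0, col=1):
  Distance 0: (row=3, col=3)
  Distance 1: (row=2, col=3), (row=3, col=2), (row=3, col=4), (row=4, col=3)
  Distance 2: (row=1, col=3), (row=2, col=4), (row=3, col=1), (row=4, col=2), (row=4, col=4), (row=5, col=3)
  Distance 3: (row=0, col=3), (row=1, col=2), (row=1, col=4), (row=2, col=1), (row=3, col=0), (row=4, col=1), (row=5, col=2), (row=5, col=4), (row=6, col=3)
  Distance 4: (row=0, col=4), (row=1, col=1), (row=2, col=0), (row=4, col=0), (row=5, col=1), (row=6, col=2), (row=6, col=4)
  Distance 5: (row=0, col=1), (row=1, col=0), (row=5, col=0), (row=6, col=1)  <- goal reached here
One shortest path (5 moves): (row=3, col=3) -> (row=3, col=2) -> (row=3, col=1) -> (row=2, col=1) -> (row=1, col=1) -> (row=0, col=1)

Answer: Shortest path length: 5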